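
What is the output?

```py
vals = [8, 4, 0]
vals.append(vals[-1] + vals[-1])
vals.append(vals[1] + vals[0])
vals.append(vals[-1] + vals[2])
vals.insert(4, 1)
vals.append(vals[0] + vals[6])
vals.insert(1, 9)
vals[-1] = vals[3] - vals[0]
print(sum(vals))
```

append vals[-1]+vals[-1] = 0+0 = 0 → [8, 4, 0, 0]
append vals[1]+vals[0] = 4+8 = 12 → [8, 4, 0, 0, 12]
append vals[-1]+vals[2] = 12+0 = 12 → [8, 4, 0, 0, 12, 12]
insert 1 at 4 → [8, 4, 0, 0, 1, 12, 12]
append vals[0]+vals[6] = 8+12 = 20 → [8, 4, 0, 0, 1, 12, 12, 20]
insert 9 at 1 → [8, 9, 4, 0, 0, 1, 12, 12, 20]
vals[-1] = vals[3]-vals[0] = 0-8 = -8 → [8, 9, 4, 0, 0, 1, 12, 12, -8]
sum = 38

38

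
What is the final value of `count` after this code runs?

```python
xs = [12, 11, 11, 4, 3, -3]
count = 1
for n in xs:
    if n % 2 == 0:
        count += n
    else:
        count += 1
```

n=12: even, count = 1+12 = 13
n=11: not even, count = 13+1 = 14
n=11: not even, count = 14+1 = 15
n=4: even, count = 15+4 = 19
n=3: not even, count = 19+1 = 20
n=-3: not even, count = 20+1 = 21

21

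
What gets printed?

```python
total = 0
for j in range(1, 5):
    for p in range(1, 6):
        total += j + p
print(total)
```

110

j=1,p=1: total = 0+2 = 2
j=1,p=2: total = 2+3 = 5
j=1,p=3: total = 5+4 = 9
j=1,p=4: total = 9+5 = 14
j=1,p=5: total = 14+6 = 20
j=2,p=1: total = 20+3 = 23
j=2,p=2: total = 23+4 = 27
j=2,p=3: total = 27+5 = 32
j=2,p=4: total = 32+6 = 38
j=2,p=5: total = 38+7 = 45
j=3,p=1: total = 45+4 = 49
j=3,p=2: total = 49+5 = 54
j=3,p=3: total = 54+6 = 60
j=3,p=4: total = 60+7 = 67
j=3,p=5: total = 67+8 = 75
j=4,p=1: total = 75+5 = 80
j=4,p=2: total = 80+6 = 86
j=4,p=3: total = 86+7 = 93
j=4,p=4: total = 93+8 = 101
j=4,p=5: total = 101+9 = 110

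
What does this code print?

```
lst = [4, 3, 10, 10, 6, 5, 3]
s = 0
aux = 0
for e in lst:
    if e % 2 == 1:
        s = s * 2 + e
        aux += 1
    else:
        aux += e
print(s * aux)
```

825

e=4: not odd; aux=4
e=3: odd, s = 0*2+3 = 3; aux=5
e=10: not odd; aux=15
e=10: not odd; aux=25
e=6: not odd; aux=31
e=5: odd, s = 3*2+5 = 11; aux=32
e=3: odd, s = 11*2+3 = 25; aux=33
s*aux = 25*33 = 825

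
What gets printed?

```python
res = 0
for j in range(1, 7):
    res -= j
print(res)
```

-21

j=1: res = 0-1 = -1
j=2: res = (-1)-2 = -3
j=3: res = (-3)-3 = -6
j=4: res = (-6)-4 = -10
j=5: res = (-10)-5 = -15
j=6: res = (-15)-6 = -21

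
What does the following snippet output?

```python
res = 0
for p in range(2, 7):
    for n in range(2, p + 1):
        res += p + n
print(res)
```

120

p=2,n=2: res = 0+4 = 4
p=3,n=2: res = 4+5 = 9
p=3,n=3: res = 9+6 = 15
p=4,n=2: res = 15+6 = 21
p=4,n=3: res = 21+7 = 28
p=4,n=4: res = 28+8 = 36
p=5,n=2: res = 36+7 = 43
p=5,n=3: res = 43+8 = 51
p=5,n=4: res = 51+9 = 60
p=5,n=5: res = 60+10 = 70
p=6,n=2: res = 70+8 = 78
p=6,n=3: res = 78+9 = 87
p=6,n=4: res = 87+10 = 97
p=6,n=5: res = 97+11 = 108
p=6,n=6: res = 108+12 = 120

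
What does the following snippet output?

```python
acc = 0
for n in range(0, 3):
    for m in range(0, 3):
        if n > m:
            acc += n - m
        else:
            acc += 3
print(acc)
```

n=0,m=0: not 0>0, acc = 0+3 = 3
n=0,m=1: not 0>1, acc = 3+3 = 6
n=0,m=2: not 0>2, acc = 6+3 = 9
n=1,m=0: 1>0, acc = 9+1 = 10
n=1,m=1: not 1>1, acc = 10+3 = 13
n=1,m=2: not 1>2, acc = 13+3 = 16
n=2,m=0: 2>0, acc = 16+2 = 18
n=2,m=1: 2>1, acc = 18+1 = 19
n=2,m=2: not 2>2, acc = 19+3 = 22

22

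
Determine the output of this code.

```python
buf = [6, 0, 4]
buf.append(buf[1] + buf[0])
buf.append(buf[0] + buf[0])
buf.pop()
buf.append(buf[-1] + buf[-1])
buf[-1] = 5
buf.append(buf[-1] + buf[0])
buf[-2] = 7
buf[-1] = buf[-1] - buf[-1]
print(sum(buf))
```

append buf[1]+buf[0] = 0+6 = 6 → [6, 0, 4, 6]
append buf[0]+buf[0] = 6+6 = 12 → [6, 0, 4, 6, 12]
pop() removes 12 → [6, 0, 4, 6]
append buf[-1]+buf[-1] = 6+6 = 12 → [6, 0, 4, 6, 12]
buf[-1] = 5 → [6, 0, 4, 6, 5]
append buf[-1]+buf[0] = 5+6 = 11 → [6, 0, 4, 6, 5, 11]
buf[-2] = 7 → [6, 0, 4, 6, 7, 11]
buf[-1] = buf[-1]-buf[-1] = 11-11 = 0 → [6, 0, 4, 6, 7, 0]
sum = 23

23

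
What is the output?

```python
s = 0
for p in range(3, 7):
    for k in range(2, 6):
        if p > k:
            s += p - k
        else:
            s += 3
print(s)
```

p=3,k=2: 3>2, s = 0+1 = 1
p=3,k=3: not 3>3, s = 1+3 = 4
p=3,k=4: not 3>4, s = 4+3 = 7
p=3,k=5: not 3>5, s = 7+3 = 10
p=4,k=2: 4>2, s = 10+2 = 12
p=4,k=3: 4>3, s = 12+1 = 13
p=4,k=4: not 4>4, s = 13+3 = 16
p=4,k=5: not 4>5, s = 16+3 = 19
p=5,k=2: 5>2, s = 19+3 = 22
p=5,k=3: 5>3, s = 22+2 = 24
p=5,k=4: 5>4, s = 24+1 = 25
p=5,k=5: not 5>5, s = 25+3 = 28
p=6,k=2: 6>2, s = 28+4 = 32
p=6,k=3: 6>3, s = 32+3 = 35
p=6,k=4: 6>4, s = 35+2 = 37
p=6,k=5: 6>5, s = 37+1 = 38

38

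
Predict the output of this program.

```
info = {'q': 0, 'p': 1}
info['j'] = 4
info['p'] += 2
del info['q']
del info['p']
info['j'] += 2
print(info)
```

info['j'] = 4 → {'q': 0, 'p': 1, 'j': 4}
info['p'] = 1+2 = 3 → {'q': 0, 'p': 3, 'j': 4}
del 'q' → {'p': 3, 'j': 4}
del 'p' → {'j': 4}
info['j'] = 4+2 = 6 → {'j': 6}

{'j': 6}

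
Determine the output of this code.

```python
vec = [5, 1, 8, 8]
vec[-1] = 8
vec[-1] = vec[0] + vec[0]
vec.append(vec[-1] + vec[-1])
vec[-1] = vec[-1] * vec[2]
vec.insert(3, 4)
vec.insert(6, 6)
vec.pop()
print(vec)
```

[5, 1, 8, 4, 10, 160]

vec[-1] = 8 → [5, 1, 8, 8]
vec[-1] = vec[0]+vec[0] = 5+5 = 10 → [5, 1, 8, 10]
append vec[-1]+vec[-1] = 10+10 = 20 → [5, 1, 8, 10, 20]
vec[-1] = vec[-1]*vec[2] = 20*8 = 160 → [5, 1, 8, 10, 160]
insert 4 at 3 → [5, 1, 8, 4, 10, 160]
insert 6 at 6 → [5, 1, 8, 4, 10, 160, 6]
pop() removes 6 → [5, 1, 8, 4, 10, 160]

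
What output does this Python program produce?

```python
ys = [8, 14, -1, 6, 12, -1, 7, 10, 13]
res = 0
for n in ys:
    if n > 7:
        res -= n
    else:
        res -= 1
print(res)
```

-61

n=8: >7, res = 0-8 = -8
n=14: >7, res = (-8)-14 = -22
n=-1: not >7, res = (-22)-1 = -23
n=6: not >7, res = (-23)-1 = -24
n=12: >7, res = (-24)-12 = -36
n=-1: not >7, res = (-36)-1 = -37
n=7: not >7, res = (-37)-1 = -38
n=10: >7, res = (-38)-10 = -48
n=13: >7, res = (-48)-13 = -61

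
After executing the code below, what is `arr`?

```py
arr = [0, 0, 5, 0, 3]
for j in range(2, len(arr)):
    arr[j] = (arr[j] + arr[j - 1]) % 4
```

[0, 0, 1, 1, 0]

j=2: arr[2] = (5+0)%4 = 1 → [0, 0, 1, 0, 3]
j=3: arr[3] = (0+1)%4 = 1 → [0, 0, 1, 1, 3]
j=4: arr[4] = (3+1)%4 = 0 → [0, 0, 1, 1, 0]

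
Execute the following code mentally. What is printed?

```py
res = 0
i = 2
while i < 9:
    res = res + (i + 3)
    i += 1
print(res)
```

56

i=2: res = 0+5 = 5
i=3: res = 5+6 = 11
i=4: res = 11+7 = 18
i=5: res = 18+8 = 26
i=6: res = 26+9 = 35
i=7: res = 35+10 = 45
i=8: res = 45+11 = 56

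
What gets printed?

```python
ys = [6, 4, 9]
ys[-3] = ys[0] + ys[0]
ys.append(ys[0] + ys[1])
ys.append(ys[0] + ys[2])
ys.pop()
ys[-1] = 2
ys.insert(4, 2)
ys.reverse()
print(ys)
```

ys[-3] = ys[0]+ys[0] = 6+6 = 12 → [12, 4, 9]
append ys[0]+ys[1] = 12+4 = 16 → [12, 4, 9, 16]
append ys[0]+ys[2] = 12+9 = 21 → [12, 4, 9, 16, 21]
pop() removes 21 → [12, 4, 9, 16]
ys[-1] = 2 → [12, 4, 9, 2]
insert 2 at 4 → [12, 4, 9, 2, 2]
reverse → [2, 2, 9, 4, 12]

[2, 2, 9, 4, 12]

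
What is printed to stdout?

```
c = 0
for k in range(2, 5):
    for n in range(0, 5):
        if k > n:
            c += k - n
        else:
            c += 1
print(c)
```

25

k=2,n=0: 2>0, c = 0+2 = 2
k=2,n=1: 2>1, c = 2+1 = 3
k=2,n=2: not 2>2, c = 3+1 = 4
k=2,n=3: not 2>3, c = 4+1 = 5
k=2,n=4: not 2>4, c = 5+1 = 6
k=3,n=0: 3>0, c = 6+3 = 9
k=3,n=1: 3>1, c = 9+2 = 11
k=3,n=2: 3>2, c = 11+1 = 12
k=3,n=3: not 3>3, c = 12+1 = 13
k=3,n=4: not 3>4, c = 13+1 = 14
k=4,n=0: 4>0, c = 14+4 = 18
k=4,n=1: 4>1, c = 18+3 = 21
k=4,n=2: 4>2, c = 21+2 = 23
k=4,n=3: 4>3, c = 23+1 = 24
k=4,n=4: not 4>4, c = 24+1 = 25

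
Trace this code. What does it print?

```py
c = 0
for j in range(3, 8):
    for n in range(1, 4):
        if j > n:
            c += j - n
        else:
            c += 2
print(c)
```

47

j=3,n=1: 3>1, c = 0+2 = 2
j=3,n=2: 3>2, c = 2+1 = 3
j=3,n=3: not 3>3, c = 3+2 = 5
j=4,n=1: 4>1, c = 5+3 = 8
j=4,n=2: 4>2, c = 8+2 = 10
j=4,n=3: 4>3, c = 10+1 = 11
j=5,n=1: 5>1, c = 11+4 = 15
j=5,n=2: 5>2, c = 15+3 = 18
j=5,n=3: 5>3, c = 18+2 = 20
j=6,n=1: 6>1, c = 20+5 = 25
j=6,n=2: 6>2, c = 25+4 = 29
j=6,n=3: 6>3, c = 29+3 = 32
j=7,n=1: 7>1, c = 32+6 = 38
j=7,n=2: 7>2, c = 38+5 = 43
j=7,n=3: 7>3, c = 43+4 = 47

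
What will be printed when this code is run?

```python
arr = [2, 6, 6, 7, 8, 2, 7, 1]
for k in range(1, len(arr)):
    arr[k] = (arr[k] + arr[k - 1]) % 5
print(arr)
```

k=1: arr[1] = (6+2)%5 = 3 → [2, 3, 6, 7, 8, 2, 7, 1]
k=2: arr[2] = (6+3)%5 = 4 → [2, 3, 4, 7, 8, 2, 7, 1]
k=3: arr[3] = (7+4)%5 = 1 → [2, 3, 4, 1, 8, 2, 7, 1]
k=4: arr[4] = (8+1)%5 = 4 → [2, 3, 4, 1, 4, 2, 7, 1]
k=5: arr[5] = (2+4)%5 = 1 → [2, 3, 4, 1, 4, 1, 7, 1]
k=6: arr[6] = (7+1)%5 = 3 → [2, 3, 4, 1, 4, 1, 3, 1]
k=7: arr[7] = (1+3)%5 = 4 → [2, 3, 4, 1, 4, 1, 3, 4]

[2, 3, 4, 1, 4, 1, 3, 4]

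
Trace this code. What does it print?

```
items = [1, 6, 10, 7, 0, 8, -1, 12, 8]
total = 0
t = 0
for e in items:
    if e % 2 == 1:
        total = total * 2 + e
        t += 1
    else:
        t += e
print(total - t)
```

-30

e=1: odd, total = 0*2+1 = 1; t=1
e=6: not odd; t=7
e=10: not odd; t=17
e=7: odd, total = 1*2+7 = 9; t=18
e=0: not odd; t=18
e=8: not odd; t=26
e=-1: odd, total = 9*2+(-1) = 17; t=27
e=12: not odd; t=39
e=8: not odd; t=47
total-t = 17-47 = -30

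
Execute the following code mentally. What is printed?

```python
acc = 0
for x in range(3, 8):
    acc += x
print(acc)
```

25

x=3: acc = 0+3 = 3
x=4: acc = 3+4 = 7
x=5: acc = 7+5 = 12
x=6: acc = 12+6 = 18
x=7: acc = 18+7 = 25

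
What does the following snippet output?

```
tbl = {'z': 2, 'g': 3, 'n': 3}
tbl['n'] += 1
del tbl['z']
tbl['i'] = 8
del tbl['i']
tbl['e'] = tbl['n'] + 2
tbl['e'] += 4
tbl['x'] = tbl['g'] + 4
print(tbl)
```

tbl['n'] = 3+1 = 4 → {'z': 2, 'g': 3, 'n': 4}
del 'z' → {'g': 3, 'n': 4}
tbl['i'] = 8 → {'g': 3, 'n': 4, 'i': 8}
del 'i' → {'g': 3, 'n': 4}
tbl['e'] = tbl['n']+2 = 6 → {'g': 3, 'n': 4, 'e': 6}
tbl['e'] = 6+4 = 10 → {'g': 3, 'n': 4, 'e': 10}
tbl['x'] = tbl['g']+4 = 7 → {'g': 3, 'n': 4, 'e': 10, 'x': 7}

{'g': 3, 'n': 4, 'e': 10, 'x': 7}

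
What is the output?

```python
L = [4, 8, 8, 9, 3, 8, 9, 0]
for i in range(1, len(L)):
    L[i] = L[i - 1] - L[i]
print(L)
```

[4, -4, -12, -21, -24, -32, -41, -41]

i=1: L[1] = 4-8 = -4 → [4, -4, 8, 9, 3, 8, 9, 0]
i=2: L[2] = (-4)-8 = -12 → [4, -4, -12, 9, 3, 8, 9, 0]
i=3: L[3] = (-12)-9 = -21 → [4, -4, -12, -21, 3, 8, 9, 0]
i=4: L[4] = (-21)-3 = -24 → [4, -4, -12, -21, -24, 8, 9, 0]
i=5: L[5] = (-24)-8 = -32 → [4, -4, -12, -21, -24, -32, 9, 0]
i=6: L[6] = (-32)-9 = -41 → [4, -4, -12, -21, -24, -32, -41, 0]
i=7: L[7] = (-41)-0 = -41 → [4, -4, -12, -21, -24, -32, -41, -41]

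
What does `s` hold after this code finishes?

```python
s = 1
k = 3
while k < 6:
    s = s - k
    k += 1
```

k=3: s = 1-3 = -2
k=4: s = (-2)-4 = -6
k=5: s = (-6)-5 = -11

-11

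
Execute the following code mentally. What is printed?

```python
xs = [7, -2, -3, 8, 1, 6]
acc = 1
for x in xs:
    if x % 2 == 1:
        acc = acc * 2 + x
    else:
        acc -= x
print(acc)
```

17

x=7: odd, acc = 1*2+7 = 9
x=-2: not odd, acc = 9-(-2) = 11
x=-3: odd, acc = 11*2+(-3) = 19
x=8: not odd, acc = 19-8 = 11
x=1: odd, acc = 11*2+1 = 23
x=6: not odd, acc = 23-6 = 17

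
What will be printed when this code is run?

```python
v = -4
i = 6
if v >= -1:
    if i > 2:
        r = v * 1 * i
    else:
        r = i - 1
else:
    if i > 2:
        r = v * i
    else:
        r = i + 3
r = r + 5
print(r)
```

v=-4, i=6
v >= -1 is False; i > 2 is True
→ r = v * i = -24
r = (-24)+5 = -19

-19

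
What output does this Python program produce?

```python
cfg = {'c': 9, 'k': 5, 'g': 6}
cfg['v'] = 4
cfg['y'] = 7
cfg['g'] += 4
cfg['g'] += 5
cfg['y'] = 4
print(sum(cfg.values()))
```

cfg['v'] = 4 → {'c': 9, 'k': 5, 'g': 6, 'v': 4}
cfg['y'] = 7 → {'c': 9, 'k': 5, 'g': 6, 'v': 4, 'y': 7}
cfg['g'] = 6+4 = 10 → {'c': 9, 'k': 5, 'g': 10, 'v': 4, 'y': 7}
cfg['g'] = 10+5 = 15 → {'c': 9, 'k': 5, 'g': 15, 'v': 4, 'y': 7}
cfg['y'] = 4 → {'c': 9, 'k': 5, 'g': 15, 'v': 4, 'y': 4}
sum of values = 37

37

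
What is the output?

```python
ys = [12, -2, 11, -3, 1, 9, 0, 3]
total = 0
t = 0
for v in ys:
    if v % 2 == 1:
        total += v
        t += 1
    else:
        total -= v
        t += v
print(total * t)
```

165

v=12: not odd, total = 0-12 = -12; t=12
v=-2: not odd, total = (-12)-(-2) = -10; t=10
v=11: odd, total = (-10)+11 = 1; t=11
v=-3: odd, total = 1+(-3) = -2; t=12
v=1: odd, total = (-2)+1 = -1; t=13
v=9: odd, total = (-1)+9 = 8; t=14
v=0: not odd, total = 8-0 = 8; t=14
v=3: odd, total = 8+3 = 11; t=15
total*t = 11*15 = 165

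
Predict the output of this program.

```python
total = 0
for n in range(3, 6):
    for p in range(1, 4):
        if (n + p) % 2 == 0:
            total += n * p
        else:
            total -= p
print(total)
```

n=3,p=1: even sum, total = 0+3 = 3
n=3,p=2: odd sum, total = 3-2 = 1
n=3,p=3: even sum, total = 1+9 = 10
n=4,p=1: odd sum, total = 10-1 = 9
n=4,p=2: even sum, total = 9+8 = 17
n=4,p=3: odd sum, total = 17-3 = 14
n=5,p=1: even sum, total = 14+5 = 19
n=5,p=2: odd sum, total = 19-2 = 17
n=5,p=3: even sum, total = 17+15 = 32

32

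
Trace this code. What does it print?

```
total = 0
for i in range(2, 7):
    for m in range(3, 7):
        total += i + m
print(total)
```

170

i=2,m=3: total = 0+5 = 5
i=2,m=4: total = 5+6 = 11
i=2,m=5: total = 11+7 = 18
i=2,m=6: total = 18+8 = 26
i=3,m=3: total = 26+6 = 32
i=3,m=4: total = 32+7 = 39
i=3,m=5: total = 39+8 = 47
i=3,m=6: total = 47+9 = 56
i=4,m=3: total = 56+7 = 63
i=4,m=4: total = 63+8 = 71
i=4,m=5: total = 71+9 = 80
i=4,m=6: total = 80+10 = 90
i=5,m=3: total = 90+8 = 98
i=5,m=4: total = 98+9 = 107
i=5,m=5: total = 107+10 = 117
i=5,m=6: total = 117+11 = 128
i=6,m=3: total = 128+9 = 137
i=6,m=4: total = 137+10 = 147
i=6,m=5: total = 147+11 = 158
i=6,m=6: total = 158+12 = 170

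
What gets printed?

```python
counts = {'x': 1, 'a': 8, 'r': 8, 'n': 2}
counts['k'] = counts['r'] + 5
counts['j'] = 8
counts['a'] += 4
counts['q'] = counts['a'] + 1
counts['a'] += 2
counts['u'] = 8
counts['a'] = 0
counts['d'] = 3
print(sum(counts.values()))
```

counts['k'] = counts['r']+5 = 13 → {'x': 1, 'a': 8, 'r': 8, 'n': 2, 'k': 13}
counts['j'] = 8 → {'x': 1, 'a': 8, 'r': 8, 'n': 2, 'k': 13, 'j': 8}
counts['a'] = 8+4 = 12 → {'x': 1, 'a': 12, 'r': 8, 'n': 2, 'k': 13, 'j': 8}
counts['q'] = counts['a']+1 = 13 → {'x': 1, 'a': 12, 'r': 8, 'n': 2, 'k': 13, 'j': 8, 'q': 13}
counts['a'] = 12+2 = 14 → {'x': 1, 'a': 14, 'r': 8, 'n': 2, 'k': 13, 'j': 8, 'q': 13}
counts['u'] = 8 → {'x': 1, 'a': 14, 'r': 8, 'n': 2, 'k': 13, 'j': 8, 'q': 13, 'u': 8}
counts['a'] = 0 → {'x': 1, 'a': 0, 'r': 8, 'n': 2, 'k': 13, 'j': 8, 'q': 13, 'u': 8}
counts['d'] = 3 → {'x': 1, 'a': 0, 'r': 8, 'n': 2, 'k': 13, 'j': 8, 'q': 13, 'u': 8, 'd': 3}
sum of values = 56

56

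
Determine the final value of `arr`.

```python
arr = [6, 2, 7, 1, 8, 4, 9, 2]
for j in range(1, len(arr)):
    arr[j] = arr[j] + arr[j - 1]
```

j=1: arr[1] = 2+6 = 8 → [6, 8, 7, 1, 8, 4, 9, 2]
j=2: arr[2] = 7+8 = 15 → [6, 8, 15, 1, 8, 4, 9, 2]
j=3: arr[3] = 1+15 = 16 → [6, 8, 15, 16, 8, 4, 9, 2]
j=4: arr[4] = 8+16 = 24 → [6, 8, 15, 16, 24, 4, 9, 2]
j=5: arr[5] = 4+24 = 28 → [6, 8, 15, 16, 24, 28, 9, 2]
j=6: arr[6] = 9+28 = 37 → [6, 8, 15, 16, 24, 28, 37, 2]
j=7: arr[7] = 2+37 = 39 → [6, 8, 15, 16, 24, 28, 37, 39]

[6, 8, 15, 16, 24, 28, 37, 39]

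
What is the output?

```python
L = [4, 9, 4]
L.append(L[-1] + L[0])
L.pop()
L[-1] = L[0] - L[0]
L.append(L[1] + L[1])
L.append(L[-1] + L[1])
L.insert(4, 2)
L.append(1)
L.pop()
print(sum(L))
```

60

append L[-1]+L[0] = 4+4 = 8 → [4, 9, 4, 8]
pop() removes 8 → [4, 9, 4]
L[-1] = L[0]-L[0] = 4-4 = 0 → [4, 9, 0]
append L[1]+L[1] = 9+9 = 18 → [4, 9, 0, 18]
append L[-1]+L[1] = 18+9 = 27 → [4, 9, 0, 18, 27]
insert 2 at 4 → [4, 9, 0, 18, 2, 27]
append 1 → [4, 9, 0, 18, 2, 27, 1]
pop() removes 1 → [4, 9, 0, 18, 2, 27]
sum = 60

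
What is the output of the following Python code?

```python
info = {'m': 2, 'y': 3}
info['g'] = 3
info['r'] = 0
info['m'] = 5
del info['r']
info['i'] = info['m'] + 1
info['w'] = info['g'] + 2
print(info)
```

{'m': 5, 'y': 3, 'g': 3, 'i': 6, 'w': 5}

info['g'] = 3 → {'m': 2, 'y': 3, 'g': 3}
info['r'] = 0 → {'m': 2, 'y': 3, 'g': 3, 'r': 0}
info['m'] = 5 → {'m': 5, 'y': 3, 'g': 3, 'r': 0}
del 'r' → {'m': 5, 'y': 3, 'g': 3}
info['i'] = info['m']+1 = 6 → {'m': 5, 'y': 3, 'g': 3, 'i': 6}
info['w'] = info['g']+2 = 5 → {'m': 5, 'y': 3, 'g': 3, 'i': 6, 'w': 5}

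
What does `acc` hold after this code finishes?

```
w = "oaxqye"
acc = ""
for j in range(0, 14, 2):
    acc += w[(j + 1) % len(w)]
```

'aqeaqea'

j=0: add w[1]='a' → 'a'
j=2: add w[3]='q' → 'aq'
j=4: add w[5]='e' → 'aqe'
j=6: add w[1]='a' → 'aqea'
j=8: add w[3]='q' → 'aqeaq'
j=10: add w[5]='e' → 'aqeaqe'
j=12: add w[1]='a' → 'aqeaqea'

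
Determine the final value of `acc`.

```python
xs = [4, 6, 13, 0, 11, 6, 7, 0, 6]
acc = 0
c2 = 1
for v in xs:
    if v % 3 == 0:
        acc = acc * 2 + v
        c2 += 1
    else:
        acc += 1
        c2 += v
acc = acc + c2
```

v=4: not %3==0, acc = 0+1 = 1; c2=5
v=6: %3==0, acc = 1*2+6 = 8; c2=6
v=13: not %3==0, acc = 8+1 = 9; c2=19
v=0: %3==0, acc = 9*2+0 = 18; c2=20
v=11: not %3==0, acc = 18+1 = 19; c2=31
v=6: %3==0, acc = 19*2+6 = 44; c2=32
v=7: not %3==0, acc = 44+1 = 45; c2=39
v=0: %3==0, acc = 45*2+0 = 90; c2=40
v=6: %3==0, acc = 90*2+6 = 186; c2=41
acc+c2 = 186+41 = 227

227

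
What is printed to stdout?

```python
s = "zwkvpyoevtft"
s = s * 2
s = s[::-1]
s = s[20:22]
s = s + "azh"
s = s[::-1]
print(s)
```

repeat ×2 → 'zwkvpyoevtftzwkvpyoevtft'
reverse → 'tftveoypvkwztftveoypvkwz'
slice [20:22] → 'vk'
+ 'azh' → 'vkazh'
reverse → 'hzakv'

hzakv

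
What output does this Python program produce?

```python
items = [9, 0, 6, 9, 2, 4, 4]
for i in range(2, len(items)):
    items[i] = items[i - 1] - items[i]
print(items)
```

[9, 0, -6, -15, -17, -21, -25]

i=2: items[2] = 0-6 = -6 → [9, 0, -6, 9, 2, 4, 4]
i=3: items[3] = (-6)-9 = -15 → [9, 0, -6, -15, 2, 4, 4]
i=4: items[4] = (-15)-2 = -17 → [9, 0, -6, -15, -17, 4, 4]
i=5: items[5] = (-17)-4 = -21 → [9, 0, -6, -15, -17, -21, 4]
i=6: items[6] = (-21)-4 = -25 → [9, 0, -6, -15, -17, -21, -25]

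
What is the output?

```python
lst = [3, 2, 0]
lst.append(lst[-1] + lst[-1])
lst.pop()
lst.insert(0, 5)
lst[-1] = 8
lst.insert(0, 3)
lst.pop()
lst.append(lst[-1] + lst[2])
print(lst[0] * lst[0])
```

9

append lst[-1]+lst[-1] = 0+0 = 0 → [3, 2, 0, 0]
pop() removes 0 → [3, 2, 0]
insert 5 at 0 → [5, 3, 2, 0]
lst[-1] = 8 → [5, 3, 2, 8]
insert 3 at 0 → [3, 5, 3, 2, 8]
pop() removes 8 → [3, 5, 3, 2]
append lst[-1]+lst[2] = 2+3 = 5 → [3, 5, 3, 2, 5]
lst[0]*lst[0] = 3*3 = 9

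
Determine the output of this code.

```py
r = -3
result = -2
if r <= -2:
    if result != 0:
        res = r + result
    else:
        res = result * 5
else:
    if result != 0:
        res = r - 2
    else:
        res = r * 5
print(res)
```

-5

r=-3, result=-2
r <= -2 is True; result != 0 is True
→ res = r + result = -5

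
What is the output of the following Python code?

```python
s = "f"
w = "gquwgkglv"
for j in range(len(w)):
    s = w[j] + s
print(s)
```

j=0: prepend 'g' → 'gf'
j=1: prepend 'q' → 'qgf'
j=2: prepend 'u' → 'uqgf'
j=3: prepend 'w' → 'wuqgf'
j=4: prepend 'g' → 'gwuqgf'
j=5: prepend 'k' → 'kgwuqgf'
j=6: prepend 'g' → 'gkgwuqgf'
j=7: prepend 'l' → 'lgkgwuqgf'
j=8: prepend 'v' → 'vlgkgwuqgf'

vlgkgwuqgf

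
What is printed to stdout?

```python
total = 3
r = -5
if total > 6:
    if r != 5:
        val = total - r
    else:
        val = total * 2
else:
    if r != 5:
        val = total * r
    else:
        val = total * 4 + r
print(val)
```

total=3, r=-5
total > 6 is False; r != 5 is True
→ val = total * r = -15

-15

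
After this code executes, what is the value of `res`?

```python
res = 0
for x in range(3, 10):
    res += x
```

42

x=3: res = 0+3 = 3
x=4: res = 3+4 = 7
x=5: res = 7+5 = 12
x=6: res = 12+6 = 18
x=7: res = 18+7 = 25
x=8: res = 25+8 = 33
x=9: res = 33+9 = 42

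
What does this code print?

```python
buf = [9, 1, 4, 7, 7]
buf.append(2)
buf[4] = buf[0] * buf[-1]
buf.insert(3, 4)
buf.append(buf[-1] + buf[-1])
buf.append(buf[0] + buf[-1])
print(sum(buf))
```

append 2 → [9, 1, 4, 7, 7, 2]
buf[4] = buf[0]*buf[-1] = 9*2 = 18 → [9, 1, 4, 7, 18, 2]
insert 4 at 3 → [9, 1, 4, 4, 7, 18, 2]
append buf[-1]+buf[-1] = 2+2 = 4 → [9, 1, 4, 4, 7, 18, 2, 4]
append buf[0]+buf[-1] = 9+4 = 13 → [9, 1, 4, 4, 7, 18, 2, 4, 13]
sum = 62

62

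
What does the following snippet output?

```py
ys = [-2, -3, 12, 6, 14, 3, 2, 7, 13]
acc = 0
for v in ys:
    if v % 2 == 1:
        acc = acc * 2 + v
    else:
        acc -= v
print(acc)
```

v=-2: not odd, acc = 0-(-2) = 2
v=-3: odd, acc = 2*2+(-3) = 1
v=12: not odd, acc = 1-12 = -11
v=6: not odd, acc = (-11)-6 = -17
v=14: not odd, acc = (-17)-14 = -31
v=3: odd, acc = (-31)*2+3 = -59
v=2: not odd, acc = (-59)-2 = -61
v=7: odd, acc = (-61)*2+7 = -115
v=13: odd, acc = (-115)*2+13 = -217

-217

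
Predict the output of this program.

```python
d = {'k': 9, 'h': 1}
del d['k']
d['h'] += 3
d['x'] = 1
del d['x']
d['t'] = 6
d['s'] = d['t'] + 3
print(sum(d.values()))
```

19

del 'k' → {'h': 1}
d['h'] = 1+3 = 4 → {'h': 4}
d['x'] = 1 → {'h': 4, 'x': 1}
del 'x' → {'h': 4}
d['t'] = 6 → {'h': 4, 't': 6}
d['s'] = d['t']+3 = 9 → {'h': 4, 't': 6, 's': 9}
sum of values = 19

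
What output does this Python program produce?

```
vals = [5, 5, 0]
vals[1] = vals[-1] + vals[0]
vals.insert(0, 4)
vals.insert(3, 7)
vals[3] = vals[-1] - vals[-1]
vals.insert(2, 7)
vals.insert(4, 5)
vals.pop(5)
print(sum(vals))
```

26

vals[1] = vals[-1]+vals[0] = 0+5 = 5 → [5, 5, 0]
insert 4 at 0 → [4, 5, 5, 0]
insert 7 at 3 → [4, 5, 5, 7, 0]
vals[3] = vals[-1]-vals[-1] = 0-0 = 0 → [4, 5, 5, 0, 0]
insert 7 at 2 → [4, 5, 7, 5, 0, 0]
insert 5 at 4 → [4, 5, 7, 5, 5, 0, 0]
pop(5) removes 0 → [4, 5, 7, 5, 5, 0]
sum = 26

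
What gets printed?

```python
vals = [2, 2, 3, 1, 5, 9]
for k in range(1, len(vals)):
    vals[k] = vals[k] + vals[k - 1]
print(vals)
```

[2, 4, 7, 8, 13, 22]

k=1: vals[1] = 2+2 = 4 → [2, 4, 3, 1, 5, 9]
k=2: vals[2] = 3+4 = 7 → [2, 4, 7, 1, 5, 9]
k=3: vals[3] = 1+7 = 8 → [2, 4, 7, 8, 5, 9]
k=4: vals[4] = 5+8 = 13 → [2, 4, 7, 8, 13, 9]
k=5: vals[5] = 9+13 = 22 → [2, 4, 7, 8, 13, 22]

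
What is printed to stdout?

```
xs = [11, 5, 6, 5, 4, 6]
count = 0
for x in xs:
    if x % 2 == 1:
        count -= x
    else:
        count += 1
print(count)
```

x=11: odd, count = 0-11 = -11
x=5: odd, count = (-11)-5 = -16
x=6: not odd, count = (-16)+1 = -15
x=5: odd, count = (-15)-5 = -20
x=4: not odd, count = (-20)+1 = -19
x=6: not odd, count = (-19)+1 = -18

-18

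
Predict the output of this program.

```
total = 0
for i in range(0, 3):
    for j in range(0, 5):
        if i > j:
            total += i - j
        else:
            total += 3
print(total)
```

40

i=0,j=0: not 0>0, total = 0+3 = 3
i=0,j=1: not 0>1, total = 3+3 = 6
i=0,j=2: not 0>2, total = 6+3 = 9
i=0,j=3: not 0>3, total = 9+3 = 12
i=0,j=4: not 0>4, total = 12+3 = 15
i=1,j=0: 1>0, total = 15+1 = 16
i=1,j=1: not 1>1, total = 16+3 = 19
i=1,j=2: not 1>2, total = 19+3 = 22
i=1,j=3: not 1>3, total = 22+3 = 25
i=1,j=4: not 1>4, total = 25+3 = 28
i=2,j=0: 2>0, total = 28+2 = 30
i=2,j=1: 2>1, total = 30+1 = 31
i=2,j=2: not 2>2, total = 31+3 = 34
i=2,j=3: not 2>3, total = 34+3 = 37
i=2,j=4: not 2>4, total = 37+3 = 40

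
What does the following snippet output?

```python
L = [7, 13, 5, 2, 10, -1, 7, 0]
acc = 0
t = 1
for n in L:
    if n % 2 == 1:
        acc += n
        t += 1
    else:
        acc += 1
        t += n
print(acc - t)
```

n=7: odd, acc = 0+7 = 7; t=2
n=13: odd, acc = 7+13 = 20; t=3
n=5: odd, acc = 20+5 = 25; t=4
n=2: not odd, acc = 25+1 = 26; t=6
n=10: not odd, acc = 26+1 = 27; t=16
n=-1: odd, acc = 27+(-1) = 26; t=17
n=7: odd, acc = 26+7 = 33; t=18
n=0: not odd, acc = 33+1 = 34; t=18
acc-t = 34-18 = 16

16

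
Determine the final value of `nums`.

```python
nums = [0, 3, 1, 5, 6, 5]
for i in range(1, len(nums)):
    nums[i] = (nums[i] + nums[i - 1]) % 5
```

i=1: nums[1] = (3+0)%5 = 3 → [0, 3, 1, 5, 6, 5]
i=2: nums[2] = (1+3)%5 = 4 → [0, 3, 4, 5, 6, 5]
i=3: nums[3] = (5+4)%5 = 4 → [0, 3, 4, 4, 6, 5]
i=4: nums[4] = (6+4)%5 = 0 → [0, 3, 4, 4, 0, 5]
i=5: nums[5] = (5+0)%5 = 0 → [0, 3, 4, 4, 0, 0]

[0, 3, 4, 4, 0, 0]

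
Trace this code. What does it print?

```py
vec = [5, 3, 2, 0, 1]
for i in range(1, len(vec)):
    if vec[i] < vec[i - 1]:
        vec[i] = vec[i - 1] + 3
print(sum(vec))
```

i=1: 3<5, vec[1] = 5+3 = 8 → [5, 8, 2, 0, 1]
i=2: 2<8, vec[2] = 8+3 = 11 → [5, 8, 11, 0, 1]
i=3: 0<11, vec[3] = 11+3 = 14 → [5, 8, 11, 14, 1]
i=4: 1<14, vec[4] = 14+3 = 17 → [5, 8, 11, 14, 17]
sum = 55

55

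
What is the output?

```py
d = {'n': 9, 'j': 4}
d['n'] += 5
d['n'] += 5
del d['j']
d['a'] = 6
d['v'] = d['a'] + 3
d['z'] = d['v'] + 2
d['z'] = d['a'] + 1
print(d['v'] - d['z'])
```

d['n'] = 9+5 = 14 → {'n': 14, 'j': 4}
d['n'] = 14+5 = 19 → {'n': 19, 'j': 4}
del 'j' → {'n': 19}
d['a'] = 6 → {'n': 19, 'a': 6}
d['v'] = d['a']+3 = 9 → {'n': 19, 'a': 6, 'v': 9}
d['z'] = d['v']+2 = 11 → {'n': 19, 'a': 6, 'v': 9, 'z': 11}
d['z'] = d['a']+1 = 7 → {'n': 19, 'a': 6, 'v': 9, 'z': 7}
d['v']-d['z'] = 9-7 = 2

2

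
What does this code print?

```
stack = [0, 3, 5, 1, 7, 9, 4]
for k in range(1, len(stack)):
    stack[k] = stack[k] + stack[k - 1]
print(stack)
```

k=1: stack[1] = 3+0 = 3 → [0, 3, 5, 1, 7, 9, 4]
k=2: stack[2] = 5+3 = 8 → [0, 3, 8, 1, 7, 9, 4]
k=3: stack[3] = 1+8 = 9 → [0, 3, 8, 9, 7, 9, 4]
k=4: stack[4] = 7+9 = 16 → [0, 3, 8, 9, 16, 9, 4]
k=5: stack[5] = 9+16 = 25 → [0, 3, 8, 9, 16, 25, 4]
k=6: stack[6] = 4+25 = 29 → [0, 3, 8, 9, 16, 25, 29]

[0, 3, 8, 9, 16, 25, 29]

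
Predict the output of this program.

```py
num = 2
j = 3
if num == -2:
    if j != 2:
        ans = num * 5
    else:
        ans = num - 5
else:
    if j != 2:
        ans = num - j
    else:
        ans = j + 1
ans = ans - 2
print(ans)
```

-3

num=2, j=3
num == -2 is False; j != 2 is True
→ ans = num - j = -1
ans = (-1)-2 = -3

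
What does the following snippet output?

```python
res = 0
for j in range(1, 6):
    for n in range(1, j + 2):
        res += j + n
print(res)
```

125

j=1,n=1: res = 0+2 = 2
j=1,n=2: res = 2+3 = 5
j=2,n=1: res = 5+3 = 8
j=2,n=2: res = 8+4 = 12
j=2,n=3: res = 12+5 = 17
j=3,n=1: res = 17+4 = 21
j=3,n=2: res = 21+5 = 26
j=3,n=3: res = 26+6 = 32
j=3,n=4: res = 32+7 = 39
j=4,n=1: res = 39+5 = 44
j=4,n=2: res = 44+6 = 50
j=4,n=3: res = 50+7 = 57
j=4,n=4: res = 57+8 = 65
j=4,n=5: res = 65+9 = 74
j=5,n=1: res = 74+6 = 80
j=5,n=2: res = 80+7 = 87
j=5,n=3: res = 87+8 = 95
j=5,n=4: res = 95+9 = 104
j=5,n=5: res = 104+10 = 114
j=5,n=6: res = 114+11 = 125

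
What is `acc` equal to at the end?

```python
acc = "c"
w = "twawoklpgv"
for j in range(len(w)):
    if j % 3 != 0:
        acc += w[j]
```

j=0: skip
j=1: add 'w' → 'cw'
j=2: add 'a' → 'cwa'
j=3: skip
j=4: add 'o' → 'cwao'
j=5: add 'k' → 'cwaok'
j=6: skip
j=7: add 'p' → 'cwaokp'
j=8: add 'g' → 'cwaokpg'
j=9: skip

'cwaokpg'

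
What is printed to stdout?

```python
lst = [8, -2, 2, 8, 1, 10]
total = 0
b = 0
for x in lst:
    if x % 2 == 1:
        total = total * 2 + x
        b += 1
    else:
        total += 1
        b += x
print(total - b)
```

x=8: not odd, total = 0+1 = 1; b=8
x=-2: not odd, total = 1+1 = 2; b=6
x=2: not odd, total = 2+1 = 3; b=8
x=8: not odd, total = 3+1 = 4; b=16
x=1: odd, total = 4*2+1 = 9; b=17
x=10: not odd, total = 9+1 = 10; b=27
total-b = 10-27 = -17

-17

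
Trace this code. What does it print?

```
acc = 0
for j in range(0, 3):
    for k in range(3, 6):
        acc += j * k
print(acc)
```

36

j=0,k=3: acc = 0+0 = 0
j=0,k=4: acc = 0+0 = 0
j=0,k=5: acc = 0+0 = 0
j=1,k=3: acc = 0+3 = 3
j=1,k=4: acc = 3+4 = 7
j=1,k=5: acc = 7+5 = 12
j=2,k=3: acc = 12+6 = 18
j=2,k=4: acc = 18+8 = 26
j=2,k=5: acc = 26+10 = 36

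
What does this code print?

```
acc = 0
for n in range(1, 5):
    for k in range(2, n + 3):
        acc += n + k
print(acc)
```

88

n=1,k=2: acc = 0+3 = 3
n=1,k=3: acc = 3+4 = 7
n=2,k=2: acc = 7+4 = 11
n=2,k=3: acc = 11+5 = 16
n=2,k=4: acc = 16+6 = 22
n=3,k=2: acc = 22+5 = 27
n=3,k=3: acc = 27+6 = 33
n=3,k=4: acc = 33+7 = 40
n=3,k=5: acc = 40+8 = 48
n=4,k=2: acc = 48+6 = 54
n=4,k=3: acc = 54+7 = 61
n=4,k=4: acc = 61+8 = 69
n=4,k=5: acc = 69+9 = 78
n=4,k=6: acc = 78+10 = 88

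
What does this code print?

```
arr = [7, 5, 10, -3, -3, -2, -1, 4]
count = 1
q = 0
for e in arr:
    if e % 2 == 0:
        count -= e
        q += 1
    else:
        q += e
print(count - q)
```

e=7: not even; q=7
e=5: not even; q=12
e=10: even, count = 1-10 = -9; q=13
e=-3: not even; q=10
e=-3: not even; q=7
e=-2: even, count = (-9)-(-2) = -7; q=8
e=-1: not even; q=7
e=4: even, count = (-7)-4 = -11; q=8
count-q = (-11)-8 = -19

-19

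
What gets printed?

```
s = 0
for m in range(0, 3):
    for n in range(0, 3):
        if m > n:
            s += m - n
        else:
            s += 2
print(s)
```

m=0,n=0: not 0>0, s = 0+2 = 2
m=0,n=1: not 0>1, s = 2+2 = 4
m=0,n=2: not 0>2, s = 4+2 = 6
m=1,n=0: 1>0, s = 6+1 = 7
m=1,n=1: not 1>1, s = 7+2 = 9
m=1,n=2: not 1>2, s = 9+2 = 11
m=2,n=0: 2>0, s = 11+2 = 13
m=2,n=1: 2>1, s = 13+1 = 14
m=2,n=2: not 2>2, s = 14+2 = 16

16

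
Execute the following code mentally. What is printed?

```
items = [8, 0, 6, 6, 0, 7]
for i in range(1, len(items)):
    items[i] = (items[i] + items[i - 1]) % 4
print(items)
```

i=1: items[1] = (0+8)%4 = 0 → [8, 0, 6, 6, 0, 7]
i=2: items[2] = (6+0)%4 = 2 → [8, 0, 2, 6, 0, 7]
i=3: items[3] = (6+2)%4 = 0 → [8, 0, 2, 0, 0, 7]
i=4: items[4] = (0+0)%4 = 0 → [8, 0, 2, 0, 0, 7]
i=5: items[5] = (7+0)%4 = 3 → [8, 0, 2, 0, 0, 3]

[8, 0, 2, 0, 0, 3]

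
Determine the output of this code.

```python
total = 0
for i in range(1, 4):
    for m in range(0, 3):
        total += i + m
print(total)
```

i=1,m=0: total = 0+1 = 1
i=1,m=1: total = 1+2 = 3
i=1,m=2: total = 3+3 = 6
i=2,m=0: total = 6+2 = 8
i=2,m=1: total = 8+3 = 11
i=2,m=2: total = 11+4 = 15
i=3,m=0: total = 15+3 = 18
i=3,m=1: total = 18+4 = 22
i=3,m=2: total = 22+5 = 27

27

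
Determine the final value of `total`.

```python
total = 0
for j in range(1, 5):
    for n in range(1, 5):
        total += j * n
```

100

j=1,n=1: total = 0+1 = 1
j=1,n=2: total = 1+2 = 3
j=1,n=3: total = 3+3 = 6
j=1,n=4: total = 6+4 = 10
j=2,n=1: total = 10+2 = 12
j=2,n=2: total = 12+4 = 16
j=2,n=3: total = 16+6 = 22
j=2,n=4: total = 22+8 = 30
j=3,n=1: total = 30+3 = 33
j=3,n=2: total = 33+6 = 39
j=3,n=3: total = 39+9 = 48
j=3,n=4: total = 48+12 = 60
j=4,n=1: total = 60+4 = 64
j=4,n=2: total = 64+8 = 72
j=4,n=3: total = 72+12 = 84
j=4,n=4: total = 84+16 = 100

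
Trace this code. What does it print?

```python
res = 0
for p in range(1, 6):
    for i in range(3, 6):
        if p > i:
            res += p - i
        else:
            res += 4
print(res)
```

p=1,i=3: not 1>3, res = 0+4 = 4
p=1,i=4: not 1>4, res = 4+4 = 8
p=1,i=5: not 1>5, res = 8+4 = 12
p=2,i=3: not 2>3, res = 12+4 = 16
p=2,i=4: not 2>4, res = 16+4 = 20
p=2,i=5: not 2>5, res = 20+4 = 24
p=3,i=3: not 3>3, res = 24+4 = 28
p=3,i=4: not 3>4, res = 28+4 = 32
p=3,i=5: not 3>5, res = 32+4 = 36
p=4,i=3: 4>3, res = 36+1 = 37
p=4,i=4: not 4>4, res = 37+4 = 41
p=4,i=5: not 4>5, res = 41+4 = 45
p=5,i=3: 5>3, res = 45+2 = 47
p=5,i=4: 5>4, res = 47+1 = 48
p=5,i=5: not 5>5, res = 48+4 = 52

52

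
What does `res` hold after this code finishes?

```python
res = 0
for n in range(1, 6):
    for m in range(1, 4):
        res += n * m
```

90

n=1,m=1: res = 0+1 = 1
n=1,m=2: res = 1+2 = 3
n=1,m=3: res = 3+3 = 6
n=2,m=1: res = 6+2 = 8
n=2,m=2: res = 8+4 = 12
n=2,m=3: res = 12+6 = 18
n=3,m=1: res = 18+3 = 21
n=3,m=2: res = 21+6 = 27
n=3,m=3: res = 27+9 = 36
n=4,m=1: res = 36+4 = 40
n=4,m=2: res = 40+8 = 48
n=4,m=3: res = 48+12 = 60
n=5,m=1: res = 60+5 = 65
n=5,m=2: res = 65+10 = 75
n=5,m=3: res = 75+15 = 90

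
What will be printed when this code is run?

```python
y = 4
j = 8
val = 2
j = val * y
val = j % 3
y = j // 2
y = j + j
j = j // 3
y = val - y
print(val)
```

j = 2*4 = 8
val = 8%3 = 2
y = 8//2 = 4
y = 8+8 = 16
j = 8//3 = 2
y = 2-16 = -14

2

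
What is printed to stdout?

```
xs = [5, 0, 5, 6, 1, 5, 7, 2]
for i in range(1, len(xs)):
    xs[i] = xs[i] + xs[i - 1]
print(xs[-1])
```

31

i=1: xs[1] = 0+5 = 5 → [5, 5, 5, 6, 1, 5, 7, 2]
i=2: xs[2] = 5+5 = 10 → [5, 5, 10, 6, 1, 5, 7, 2]
i=3: xs[3] = 6+10 = 16 → [5, 5, 10, 16, 1, 5, 7, 2]
i=4: xs[4] = 1+16 = 17 → [5, 5, 10, 16, 17, 5, 7, 2]
i=5: xs[5] = 5+17 = 22 → [5, 5, 10, 16, 17, 22, 7, 2]
i=6: xs[6] = 7+22 = 29 → [5, 5, 10, 16, 17, 22, 29, 2]
i=7: xs[7] = 2+29 = 31 → [5, 5, 10, 16, 17, 22, 29, 31]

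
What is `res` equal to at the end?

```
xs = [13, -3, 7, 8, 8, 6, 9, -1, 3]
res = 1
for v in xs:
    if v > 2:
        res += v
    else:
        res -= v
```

59

v=13: >2, res = 1+13 = 14
v=-3: not >2, res = 14-(-3) = 17
v=7: >2, res = 17+7 = 24
v=8: >2, res = 24+8 = 32
v=8: >2, res = 32+8 = 40
v=6: >2, res = 40+6 = 46
v=9: >2, res = 46+9 = 55
v=-1: not >2, res = 55-(-1) = 56
v=3: >2, res = 56+3 = 59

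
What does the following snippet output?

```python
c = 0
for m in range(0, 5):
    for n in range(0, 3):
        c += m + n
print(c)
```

45

m=0,n=0: c = 0+0 = 0
m=0,n=1: c = 0+1 = 1
m=0,n=2: c = 1+2 = 3
m=1,n=0: c = 3+1 = 4
m=1,n=1: c = 4+2 = 6
m=1,n=2: c = 6+3 = 9
m=2,n=0: c = 9+2 = 11
m=2,n=1: c = 11+3 = 14
m=2,n=2: c = 14+4 = 18
m=3,n=0: c = 18+3 = 21
m=3,n=1: c = 21+4 = 25
m=3,n=2: c = 25+5 = 30
m=4,n=0: c = 30+4 = 34
m=4,n=1: c = 34+5 = 39
m=4,n=2: c = 39+6 = 45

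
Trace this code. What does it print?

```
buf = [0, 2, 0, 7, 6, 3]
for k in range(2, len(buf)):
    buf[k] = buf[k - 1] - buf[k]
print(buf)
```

[0, 2, 2, -5, -11, -14]

k=2: buf[2] = 2-0 = 2 → [0, 2, 2, 7, 6, 3]
k=3: buf[3] = 2-7 = -5 → [0, 2, 2, -5, 6, 3]
k=4: buf[4] = (-5)-6 = -11 → [0, 2, 2, -5, -11, 3]
k=5: buf[5] = (-11)-3 = -14 → [0, 2, 2, -5, -11, -14]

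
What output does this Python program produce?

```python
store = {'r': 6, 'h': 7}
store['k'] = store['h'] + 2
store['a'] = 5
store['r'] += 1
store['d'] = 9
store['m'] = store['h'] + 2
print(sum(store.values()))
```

store['k'] = store['h']+2 = 9 → {'r': 6, 'h': 7, 'k': 9}
store['a'] = 5 → {'r': 6, 'h': 7, 'k': 9, 'a': 5}
store['r'] = 6+1 = 7 → {'r': 7, 'h': 7, 'k': 9, 'a': 5}
store['d'] = 9 → {'r': 7, 'h': 7, 'k': 9, 'a': 5, 'd': 9}
store['m'] = store['h']+2 = 9 → {'r': 7, 'h': 7, 'k': 9, 'a': 5, 'd': 9, 'm': 9}
sum of values = 46

46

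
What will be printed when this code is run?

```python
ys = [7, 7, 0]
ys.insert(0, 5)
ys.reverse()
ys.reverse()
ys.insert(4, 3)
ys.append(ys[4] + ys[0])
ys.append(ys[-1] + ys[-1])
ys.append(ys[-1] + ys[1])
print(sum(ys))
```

insert 5 at 0 → [5, 7, 7, 0]
reverse → [0, 7, 7, 5]
reverse → [5, 7, 7, 0]
insert 3 at 4 → [5, 7, 7, 0, 3]
append ys[4]+ys[0] = 3+5 = 8 → [5, 7, 7, 0, 3, 8]
append ys[-1]+ys[-1] = 8+8 = 16 → [5, 7, 7, 0, 3, 8, 16]
append ys[-1]+ys[1] = 16+7 = 23 → [5, 7, 7, 0, 3, 8, 16, 23]
sum = 69

69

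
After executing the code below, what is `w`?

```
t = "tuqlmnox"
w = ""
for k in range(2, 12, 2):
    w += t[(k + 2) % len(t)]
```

k=2: add t[4]='m' → 'm'
k=4: add t[6]='o' → 'mo'
k=6: add t[0]='t' → 'mot'
k=8: add t[2]='q' → 'motq'
k=10: add t[4]='m' → 'motqm'

'motqm'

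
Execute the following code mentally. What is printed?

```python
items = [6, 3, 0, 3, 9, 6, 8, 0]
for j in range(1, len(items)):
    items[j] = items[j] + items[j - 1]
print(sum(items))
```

154

j=1: items[1] = 3+6 = 9 → [6, 9, 0, 3, 9, 6, 8, 0]
j=2: items[2] = 0+9 = 9 → [6, 9, 9, 3, 9, 6, 8, 0]
j=3: items[3] = 3+9 = 12 → [6, 9, 9, 12, 9, 6, 8, 0]
j=4: items[4] = 9+12 = 21 → [6, 9, 9, 12, 21, 6, 8, 0]
j=5: items[5] = 6+21 = 27 → [6, 9, 9, 12, 21, 27, 8, 0]
j=6: items[6] = 8+27 = 35 → [6, 9, 9, 12, 21, 27, 35, 0]
j=7: items[7] = 0+35 = 35 → [6, 9, 9, 12, 21, 27, 35, 35]
sum = 154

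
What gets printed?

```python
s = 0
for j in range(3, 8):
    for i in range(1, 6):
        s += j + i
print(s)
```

200

j=3,i=1: s = 0+4 = 4
j=3,i=2: s = 4+5 = 9
j=3,i=3: s = 9+6 = 15
j=3,i=4: s = 15+7 = 22
j=3,i=5: s = 22+8 = 30
j=4,i=1: s = 30+5 = 35
j=4,i=2: s = 35+6 = 41
j=4,i=3: s = 41+7 = 48
j=4,i=4: s = 48+8 = 56
j=4,i=5: s = 56+9 = 65
j=5,i=1: s = 65+6 = 71
j=5,i=2: s = 71+7 = 78
j=5,i=3: s = 78+8 = 86
j=5,i=4: s = 86+9 = 95
j=5,i=5: s = 95+10 = 105
j=6,i=1: s = 105+7 = 112
j=6,i=2: s = 112+8 = 120
j=6,i=3: s = 120+9 = 129
j=6,i=4: s = 129+10 = 139
j=6,i=5: s = 139+11 = 150
j=7,i=1: s = 150+8 = 158
j=7,i=2: s = 158+9 = 167
j=7,i=3: s = 167+10 = 177
j=7,i=4: s = 177+11 = 188
j=7,i=5: s = 188+12 = 200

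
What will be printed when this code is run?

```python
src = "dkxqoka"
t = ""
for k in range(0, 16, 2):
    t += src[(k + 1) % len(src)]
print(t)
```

k=0: add src[1]='k' → 'k'
k=2: add src[3]='q' → 'kq'
k=4: add src[5]='k' → 'kqk'
k=6: add src[0]='d' → 'kqkd'
k=8: add src[2]='x' → 'kqkdx'
k=10: add src[4]='o' → 'kqkdxo'
k=12: add src[6]='a' → 'kqkdxoa'
k=14: add src[1]='k' → 'kqkdxoak'

kqkdxoak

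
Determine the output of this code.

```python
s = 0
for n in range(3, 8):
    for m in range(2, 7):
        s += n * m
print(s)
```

n=3,m=2: s = 0+6 = 6
n=3,m=3: s = 6+9 = 15
n=3,m=4: s = 15+12 = 27
n=3,m=5: s = 27+15 = 42
n=3,m=6: s = 42+18 = 60
n=4,m=2: s = 60+8 = 68
n=4,m=3: s = 68+12 = 80
n=4,m=4: s = 80+16 = 96
n=4,m=5: s = 96+20 = 116
n=4,m=6: s = 116+24 = 140
n=5,m=2: s = 140+10 = 150
n=5,m=3: s = 150+15 = 165
n=5,m=4: s = 165+20 = 185
n=5,m=5: s = 185+25 = 210
n=5,m=6: s = 210+30 = 240
n=6,m=2: s = 240+12 = 252
n=6,m=3: s = 252+18 = 270
n=6,m=4: s = 270+24 = 294
n=6,m=5: s = 294+30 = 324
n=6,m=6: s = 324+36 = 360
n=7,m=2: s = 360+14 = 374
n=7,m=3: s = 374+21 = 395
n=7,m=4: s = 395+28 = 423
n=7,m=5: s = 423+35 = 458
n=7,m=6: s = 458+42 = 500

500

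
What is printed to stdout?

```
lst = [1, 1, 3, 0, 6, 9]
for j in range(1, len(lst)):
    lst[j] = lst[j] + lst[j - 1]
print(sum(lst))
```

44

j=1: lst[1] = 1+1 = 2 → [1, 2, 3, 0, 6, 9]
j=2: lst[2] = 3+2 = 5 → [1, 2, 5, 0, 6, 9]
j=3: lst[3] = 0+5 = 5 → [1, 2, 5, 5, 6, 9]
j=4: lst[4] = 6+5 = 11 → [1, 2, 5, 5, 11, 9]
j=5: lst[5] = 9+11 = 20 → [1, 2, 5, 5, 11, 20]
sum = 44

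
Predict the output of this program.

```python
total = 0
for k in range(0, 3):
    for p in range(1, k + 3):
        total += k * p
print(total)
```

26

k=0,p=1: total = 0+0 = 0
k=0,p=2: total = 0+0 = 0
k=1,p=1: total = 0+1 = 1
k=1,p=2: total = 1+2 = 3
k=1,p=3: total = 3+3 = 6
k=2,p=1: total = 6+2 = 8
k=2,p=2: total = 8+4 = 12
k=2,p=3: total = 12+6 = 18
k=2,p=4: total = 18+8 = 26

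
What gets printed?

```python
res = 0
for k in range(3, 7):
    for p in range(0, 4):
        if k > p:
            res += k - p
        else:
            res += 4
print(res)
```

52

k=3,p=0: 3>0, res = 0+3 = 3
k=3,p=1: 3>1, res = 3+2 = 5
k=3,p=2: 3>2, res = 5+1 = 6
k=3,p=3: not 3>3, res = 6+4 = 10
k=4,p=0: 4>0, res = 10+4 = 14
k=4,p=1: 4>1, res = 14+3 = 17
k=4,p=2: 4>2, res = 17+2 = 19
k=4,p=3: 4>3, res = 19+1 = 20
k=5,p=0: 5>0, res = 20+5 = 25
k=5,p=1: 5>1, res = 25+4 = 29
k=5,p=2: 5>2, res = 29+3 = 32
k=5,p=3: 5>3, res = 32+2 = 34
k=6,p=0: 6>0, res = 34+6 = 40
k=6,p=1: 6>1, res = 40+5 = 45
k=6,p=2: 6>2, res = 45+4 = 49
k=6,p=3: 6>3, res = 49+3 = 52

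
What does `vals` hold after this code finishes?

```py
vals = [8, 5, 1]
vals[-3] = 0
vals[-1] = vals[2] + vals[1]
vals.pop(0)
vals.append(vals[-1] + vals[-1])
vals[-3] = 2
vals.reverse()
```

vals[-3] = 0 → [0, 5, 1]
vals[-1] = vals[2]+vals[1] = 1+5 = 6 → [0, 5, 6]
pop(0) removes 0 → [5, 6]
append vals[-1]+vals[-1] = 6+6 = 12 → [5, 6, 12]
vals[-3] = 2 → [2, 6, 12]
reverse → [12, 6, 2]

[12, 6, 2]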